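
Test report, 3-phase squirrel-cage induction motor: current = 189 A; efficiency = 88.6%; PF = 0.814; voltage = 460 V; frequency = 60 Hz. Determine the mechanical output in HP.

P_in = √3·V·I·cosφ = 1.732 × 460 × 189 × 0.814 = 122572 W
P_out = η·P_in = 0.886 × 122572 = 108599 W
= 108599/746 = 146 HP

146 HP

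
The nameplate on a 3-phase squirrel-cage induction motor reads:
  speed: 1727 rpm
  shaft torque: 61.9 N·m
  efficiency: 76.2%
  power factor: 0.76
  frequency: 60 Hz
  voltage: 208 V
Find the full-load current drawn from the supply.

53.7 A

ω = 2π×1727/60 = 180.9 rad/s; P_out = τω = 61.9 × 180.9 = 11198 W
P_in = P_out / η = 11198 / 0.762 = 14696 W
I_L = P_in / (√3·V_L·cosφ) = 14696 / (1.732 × 208 × 0.76) = 53.7 A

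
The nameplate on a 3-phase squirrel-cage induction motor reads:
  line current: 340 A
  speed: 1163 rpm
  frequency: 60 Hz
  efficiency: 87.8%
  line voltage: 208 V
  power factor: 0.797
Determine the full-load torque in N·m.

704 N·m

P_in = √3·V·I·cosφ = 1.732 × 208 × 340 × 0.797 = 97622 W
P_out = η·P_in = 0.878 × 97622 = 85712 W
n = 1163 rpm
ω = 2π×1163/60 = 121.8 rad/s
τ = P_out/ω = 85712/121.8 = 704 N·m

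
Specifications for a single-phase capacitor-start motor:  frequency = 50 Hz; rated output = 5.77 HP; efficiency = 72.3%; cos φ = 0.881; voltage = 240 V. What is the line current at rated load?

28.2 A

P_out = 5.77 × 746 = 4304 W
P_in = P_out / η = 4304 / 0.723 = 5953 W
I = P_in / (V·cosφ) = 5953 / (240 × 0.881) = 28.2 A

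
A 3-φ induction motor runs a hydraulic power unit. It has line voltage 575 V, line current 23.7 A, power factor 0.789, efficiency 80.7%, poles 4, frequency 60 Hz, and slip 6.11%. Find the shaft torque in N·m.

84.9 N·m

P_in = √3·V·I·cosφ = 1.732 × 575 × 23.7 × 0.789 = 18623 W
P_out = η·P_in = 0.807 × 18623 = 15029 W
n_s = 120×60/4 = 1800 rpm; n = 1800×(1−0.0611) = 1690 rpm
ω = 2π×1690/60 = 177 rad/s
τ = P_out/ω = 15029/177 = 84.9 N·m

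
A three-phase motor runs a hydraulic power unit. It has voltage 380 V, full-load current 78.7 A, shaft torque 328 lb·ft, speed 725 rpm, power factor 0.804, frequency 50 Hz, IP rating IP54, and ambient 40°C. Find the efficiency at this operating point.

81.1 %

τ = 328 lb·ft × 1.356 = 444.8 N·m
ω = 2π × 725/60 = 75.92 rad/s; P_out = τω = 444.8 × 75.92 = 33769 W
P_in = √3·V_L·I_L·cosφ = 1.732 × 380 × 78.7 × 0.804 = 41645 W
η = P_out / P_in = 33769 / 41645 = 0.811 = 81.1%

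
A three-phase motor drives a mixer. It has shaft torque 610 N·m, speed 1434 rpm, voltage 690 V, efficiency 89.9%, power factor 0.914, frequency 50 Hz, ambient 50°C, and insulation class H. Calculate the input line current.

93.3 A

ω = 2π×1434/60 = 150.2 rad/s; P_out = τω = 610 × 150.2 = 91622 W
P_in = P_out / η = 91622 / 0.899 = 101915 W
I_L = P_in / (√3·V_L·cosφ) = 101915 / (1.732 × 690 × 0.914) = 93.3 A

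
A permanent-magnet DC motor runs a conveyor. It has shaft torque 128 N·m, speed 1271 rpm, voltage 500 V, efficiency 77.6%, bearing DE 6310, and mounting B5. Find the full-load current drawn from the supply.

ω = 2π×1271/60 = 133.1 rad/s; P_out = τω = 128 × 133.1 = 17037 W
P_in = P_out / η = 17037 / 0.776 = 21955 W
I = P_in / V = 21955 / 500 = 43.9 A

43.9 A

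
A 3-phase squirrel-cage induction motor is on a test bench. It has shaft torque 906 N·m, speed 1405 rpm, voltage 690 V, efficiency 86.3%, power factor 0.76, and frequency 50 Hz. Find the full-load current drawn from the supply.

ω = 2π×1405/60 = 147.1 rad/s; P_out = τω = 906 × 147.1 = 133273 W
P_in = P_out / η = 133273 / 0.863 = 154430 W
I_L = P_in / (√3·V_L·cosφ) = 154430 / (1.732 × 690 × 0.76) = 170 A

170 A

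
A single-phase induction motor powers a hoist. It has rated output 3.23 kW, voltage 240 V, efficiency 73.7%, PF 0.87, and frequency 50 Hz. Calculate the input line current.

P_out = 3.23 kW = 3230 W
P_in = P_out / η = 3230 / 0.737 = 4383 W
I = P_in / (V·cosφ) = 4383 / (240 × 0.87) = 21 A

21 A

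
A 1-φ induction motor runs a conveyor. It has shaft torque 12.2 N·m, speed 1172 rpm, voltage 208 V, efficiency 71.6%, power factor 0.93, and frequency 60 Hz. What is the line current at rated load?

ω = 2π×1172/60 = 122.7 rad/s; P_out = τω = 12.2 × 122.7 = 1497 W
P_in = P_out / η = 1497 / 0.716 = 2091 W
I = P_in / (V·cosφ) = 2091 / (208 × 0.93) = 10.8 A

10.8 A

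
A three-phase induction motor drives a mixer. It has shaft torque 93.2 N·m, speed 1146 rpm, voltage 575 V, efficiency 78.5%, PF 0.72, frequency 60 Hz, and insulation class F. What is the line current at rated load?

19.9 A

ω = 2π×1146/60 = 120 rad/s; P_out = τω = 93.2 × 120 = 11184 W
P_in = P_out / η = 11184 / 0.785 = 14247 W
I_L = P_in / (√3·V_L·cosφ) = 14247 / (1.732 × 575 × 0.72) = 19.9 A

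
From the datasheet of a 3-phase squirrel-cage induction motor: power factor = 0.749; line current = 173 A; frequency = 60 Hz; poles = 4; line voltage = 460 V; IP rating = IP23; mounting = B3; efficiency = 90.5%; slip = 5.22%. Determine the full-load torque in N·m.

523 N·m

P_in = √3·V·I·cosφ = 1.732 × 460 × 173 × 0.749 = 103237 W
P_out = η·P_in = 0.905 × 103237 = 93429 W
n_s = 120×60/4 = 1800 rpm; n = 1800×(1−0.0522) = 1706 rpm
ω = 2π×1706/60 = 178.7 rad/s
τ = P_out/ω = 93429/178.7 = 523 N·m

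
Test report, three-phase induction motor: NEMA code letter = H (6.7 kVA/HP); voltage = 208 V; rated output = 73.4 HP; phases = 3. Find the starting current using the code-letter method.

S_LR = 6.7 × 73.4 = 491.78 kVA
I_LR = S_LR/(√3·V_L) = 491780/(1.732×208) = 1370 A

1370 A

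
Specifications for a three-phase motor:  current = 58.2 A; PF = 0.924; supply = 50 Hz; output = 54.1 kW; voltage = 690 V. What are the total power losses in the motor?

10200 W

P_in = √3·V·I·cosφ = 1.732×690×58.2×0.924 = 64268 W
P_out = 54100 W
Losses = P_in − P_out = 64268 − 54100 = 10168 W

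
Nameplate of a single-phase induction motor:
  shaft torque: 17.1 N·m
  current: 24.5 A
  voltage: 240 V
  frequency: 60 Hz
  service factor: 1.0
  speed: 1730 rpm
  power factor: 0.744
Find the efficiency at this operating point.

70.8 %

ω = 2π × 1730/60 = 181.2 rad/s; P_out = τω = 17.1 × 181.2 = 3099 W
P_in = V·I·cosφ = 240 × 24.5 × 0.744 = 4375 W
η = P_out / P_in = 3099 / 4375 = 0.708 = 70.8%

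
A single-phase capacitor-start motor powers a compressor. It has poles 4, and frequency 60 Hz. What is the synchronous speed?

n_s = 120f/p = 120×60/4 = 1800 rpm

1800 rpm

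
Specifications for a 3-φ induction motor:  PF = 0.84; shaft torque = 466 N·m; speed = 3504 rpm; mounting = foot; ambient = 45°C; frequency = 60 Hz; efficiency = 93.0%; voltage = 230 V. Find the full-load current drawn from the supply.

549 A

ω = 2π×3504/60 = 366.9 rad/s; P_out = τω = 466 × 366.9 = 170975 W
P_in = P_out / η = 170975 / 0.930 = 183844 W
I_L = P_in / (√3·V_L·cosφ) = 183844 / (1.732 × 230 × 0.84) = 549 A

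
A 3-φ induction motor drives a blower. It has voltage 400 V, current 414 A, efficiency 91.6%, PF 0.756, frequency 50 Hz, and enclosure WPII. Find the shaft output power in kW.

199 kW

P_in = √3·V·I·cosφ = 1.732 × 400 × 414 × 0.756 = 216835 W
P_out = η·P_in = 0.916 × 216835 = 198621 W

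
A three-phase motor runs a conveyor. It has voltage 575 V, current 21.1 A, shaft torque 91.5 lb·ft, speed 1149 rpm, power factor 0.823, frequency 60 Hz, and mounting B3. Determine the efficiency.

86.3 %

τ = 91.5 lb·ft × 1.356 = 124.1 N·m
ω = 2π × 1149/60 = 120.3 rad/s; P_out = τω = 124.1 × 120.3 = 14929 W
P_in = √3·V_L·I_L·cosφ = 1.732 × 575 × 21.1 × 0.823 = 17294 W
η = P_out / P_in = 14929 / 17294 = 0.863 = 86.3%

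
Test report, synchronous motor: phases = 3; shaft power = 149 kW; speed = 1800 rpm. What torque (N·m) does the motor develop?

ω = 2π × 1800/60 = 188.5 rad/s
τ = P/ω = 149000/188.5 = 790 N·m

790 N·m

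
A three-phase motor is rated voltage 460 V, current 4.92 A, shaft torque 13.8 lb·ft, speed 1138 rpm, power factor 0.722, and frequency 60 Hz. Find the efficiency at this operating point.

78.8 %

τ = 13.8 lb·ft × 1.356 = 18.71 N·m
ω = 2π × 1138/60 = 119.2 rad/s; P_out = τω = 18.71 × 119.2 = 2230 W
P_in = √3·V_L·I_L·cosφ = 1.732 × 460 × 4.92 × 0.722 = 2830 W
η = P_out / P_in = 2230 / 2830 = 0.788 = 78.8%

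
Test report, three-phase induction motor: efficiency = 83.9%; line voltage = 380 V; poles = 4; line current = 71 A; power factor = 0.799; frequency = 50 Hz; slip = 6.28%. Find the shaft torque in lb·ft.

157 lb·ft

P_in = √3·V·I·cosφ = 1.732 × 380 × 71 × 0.799 = 37337 W
P_out = η·P_in = 0.839 × 37337 = 31326 W
n_s = 120×50/4 = 1500 rpm; n = 1500×(1−0.0628) = 1406 rpm
ω = 2π×1406/60 = 147.2 rad/s
τ = P_out/ω = 31326/147.2 = 212.8 N·m
In lb·ft: 212.8/1.356 = 157 lb·ft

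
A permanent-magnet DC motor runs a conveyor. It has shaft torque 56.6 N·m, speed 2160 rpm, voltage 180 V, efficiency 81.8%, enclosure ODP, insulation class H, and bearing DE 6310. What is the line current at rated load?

87 A

ω = 2π×2160/60 = 226.2 rad/s; P_out = τω = 56.6 × 226.2 = 12803 W
P_in = P_out / η = 12803 / 0.818 = 15652 W
I = P_in / V = 15652 / 180 = 87 A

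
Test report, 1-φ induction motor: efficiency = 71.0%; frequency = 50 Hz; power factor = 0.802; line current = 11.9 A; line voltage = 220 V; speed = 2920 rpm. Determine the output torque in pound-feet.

3.6 lb·ft

P_in = V·I·cosφ = 220 × 11.9 × 0.802 = 2100 W
P_out = η·P_in = 0.71 × 2100 = 1491 W
n = 2920 rpm
ω = 2π×2920/60 = 305.8 rad/s
τ = P_out/ω = 1491/305.8 = 4.876 N·m
In lb·ft: 4.876/1.356 = 3.6 lb·ft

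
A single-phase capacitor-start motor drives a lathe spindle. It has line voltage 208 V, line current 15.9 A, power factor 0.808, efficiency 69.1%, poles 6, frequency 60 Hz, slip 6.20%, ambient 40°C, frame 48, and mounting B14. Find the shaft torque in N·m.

P_in = V·I·cosφ = 208 × 15.9 × 0.808 = 2672 W
P_out = η·P_in = 0.691 × 2672 = 1846 W
n_s = 120×60/6 = 1200 rpm; n = 1200×(1−0.062) = 1126 rpm
ω = 2π×1126/60 = 117.9 rad/s
τ = P_out/ω = 1846/117.9 = 15.7 N·m

15.7 N·m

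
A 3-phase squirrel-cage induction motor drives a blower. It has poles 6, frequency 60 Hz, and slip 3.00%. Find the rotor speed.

n_s = 120f/p = 120×60/6 = 1200 rpm
n = n_s(1 − s) = 1200 × (1 − 0.03) = 1164 rpm

1164 rpm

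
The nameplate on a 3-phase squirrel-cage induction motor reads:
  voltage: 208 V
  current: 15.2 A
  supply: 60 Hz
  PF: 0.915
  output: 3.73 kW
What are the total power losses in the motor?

1280 W

P_in = √3·V·I·cosφ = 1.732×208×15.2×0.915 = 5010 W
P_out = 3730 W
Losses = P_in − P_out = 5010 − 3730 = 1280 W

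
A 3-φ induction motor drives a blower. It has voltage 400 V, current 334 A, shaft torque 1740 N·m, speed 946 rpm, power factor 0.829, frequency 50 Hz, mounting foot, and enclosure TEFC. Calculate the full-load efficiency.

89.9 %

ω = 2π × 946/60 = 99.06 rad/s; P_out = τω = 1740 × 99.06 = 172364 W
P_in = √3·V_L·I_L·cosφ = 1.732 × 400 × 334 × 0.829 = 191827 W
η = P_out / P_in = 172364 / 191827 = 0.899 = 89.9%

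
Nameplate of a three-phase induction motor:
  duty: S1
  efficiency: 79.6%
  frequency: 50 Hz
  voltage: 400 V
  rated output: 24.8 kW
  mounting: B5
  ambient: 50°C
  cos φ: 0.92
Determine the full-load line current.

P_out = 24.8 kW = 24800 W
P_in = P_out / η = 24800 / 0.796 = 31156 W
I_L = P_in / (√3·V_L·cosφ) = 31156 / (1.732 × 400 × 0.92) = 48.9 A

48.9 A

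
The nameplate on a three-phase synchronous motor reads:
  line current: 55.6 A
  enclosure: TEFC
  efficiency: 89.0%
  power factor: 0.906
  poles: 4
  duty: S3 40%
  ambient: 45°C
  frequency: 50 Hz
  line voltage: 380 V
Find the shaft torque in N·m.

P_in = √3·V·I·cosφ = 1.732 × 380 × 55.6 × 0.906 = 33154 W
P_out = η·P_in = 0.89 × 33154 = 29507 W
n = n_s = 120×50/4 = 1500 rpm (synchronous)
ω = 2π×1500/60 = 157.1 rad/s
τ = P_out/ω = 29507/157.1 = 188 N·m

188 N·m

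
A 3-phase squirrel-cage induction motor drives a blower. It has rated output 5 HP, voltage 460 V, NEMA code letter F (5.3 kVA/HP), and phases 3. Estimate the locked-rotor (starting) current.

33.3 A

S_LR = 5.3 × 5 = 26.5 kVA
I_LR = S_LR/(√3·V_L) = 26500/(1.732×460) = 33.3 A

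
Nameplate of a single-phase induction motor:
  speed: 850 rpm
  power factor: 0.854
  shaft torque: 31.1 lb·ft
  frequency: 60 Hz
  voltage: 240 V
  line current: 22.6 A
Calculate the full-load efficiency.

τ = 31.1 lb·ft × 1.356 = 42.17 N·m
ω = 2π × 850/60 = 89.01 rad/s; P_out = τω = 42.17 × 89.01 = 3754 W
P_in = V·I·cosφ = 240 × 22.6 × 0.854 = 4632 W
η = P_out / P_in = 3754 / 4632 = 0.810 = 81.0%

81.0 %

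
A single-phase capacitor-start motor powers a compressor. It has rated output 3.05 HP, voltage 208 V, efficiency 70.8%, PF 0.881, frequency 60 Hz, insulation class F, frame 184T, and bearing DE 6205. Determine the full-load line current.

17.5 A

P_out = 3.05 × 746 = 2275 W
P_in = P_out / η = 2275 / 0.708 = 3213 W
I = P_in / (V·cosφ) = 3213 / (208 × 0.881) = 17.5 A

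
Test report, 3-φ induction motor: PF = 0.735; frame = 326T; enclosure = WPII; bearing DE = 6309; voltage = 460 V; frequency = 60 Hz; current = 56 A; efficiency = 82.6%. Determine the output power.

27.1 kW

P_in = √3·V·I·cosφ = 1.732 × 460 × 56 × 0.735 = 32793 W
P_out = η·P_in = 0.826 × 32793 = 27087 W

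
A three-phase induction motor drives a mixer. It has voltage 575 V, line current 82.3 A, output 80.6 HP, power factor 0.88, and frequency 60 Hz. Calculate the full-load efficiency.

P_out = 80.6 × 746 = 60128 W
P_in = √3·V_L·I_L·cosφ = 1.732 × 575 × 82.3 × 0.88 = 72127 W
η = P_out / P_in = 60128 / 72127 = 0.834 = 83.4%

83.4 %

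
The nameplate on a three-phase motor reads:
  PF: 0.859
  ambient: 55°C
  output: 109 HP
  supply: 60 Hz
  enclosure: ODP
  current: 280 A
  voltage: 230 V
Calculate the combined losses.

14500 W

P_in = √3·V·I·cosφ = 1.732×230×280×0.859 = 95814 W
P_out = 109×746 = 81314 W
Losses = P_in − P_out = 95814 − 81314 = 14500 W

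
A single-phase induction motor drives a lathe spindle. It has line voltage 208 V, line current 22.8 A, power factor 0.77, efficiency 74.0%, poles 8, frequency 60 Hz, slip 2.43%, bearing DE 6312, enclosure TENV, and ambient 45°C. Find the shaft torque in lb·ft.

P_in = V·I·cosφ = 208 × 22.8 × 0.77 = 3652 W
P_out = η·P_in = 0.74 × 3652 = 2702 W
n_s = 120×60/8 = 900 rpm; n = 900×(1−0.0243) = 878 rpm
ω = 2π×878/60 = 91.94 rad/s
τ = P_out/ω = 2702/91.94 = 29.39 N·m
In lb·ft: 29.39/1.356 = 21.7 lb·ft

21.7 lb·ft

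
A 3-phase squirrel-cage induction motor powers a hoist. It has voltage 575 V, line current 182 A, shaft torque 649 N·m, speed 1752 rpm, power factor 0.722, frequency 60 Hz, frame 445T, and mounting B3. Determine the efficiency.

ω = 2π × 1752/60 = 183.5 rad/s; P_out = τω = 649 × 183.5 = 119092 W
P_in = √3·V_L·I_L·cosφ = 1.732 × 575 × 182 × 0.722 = 130865 W
η = P_out / P_in = 119092 / 130865 = 0.910 = 91.0%

91.0 %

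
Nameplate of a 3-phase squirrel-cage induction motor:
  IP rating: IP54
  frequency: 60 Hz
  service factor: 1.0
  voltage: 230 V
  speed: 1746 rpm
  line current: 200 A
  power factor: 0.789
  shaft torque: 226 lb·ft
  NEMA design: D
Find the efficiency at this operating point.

89.1 %

τ = 226 lb·ft × 1.356 = 306.5 N·m
ω = 2π × 1746/60 = 182.8 rad/s; P_out = τω = 306.5 × 182.8 = 56028 W
P_in = √3·V_L·I_L·cosφ = 1.732 × 230 × 200 × 0.789 = 62861 W
η = P_out / P_in = 56028 / 62861 = 0.891 = 89.1%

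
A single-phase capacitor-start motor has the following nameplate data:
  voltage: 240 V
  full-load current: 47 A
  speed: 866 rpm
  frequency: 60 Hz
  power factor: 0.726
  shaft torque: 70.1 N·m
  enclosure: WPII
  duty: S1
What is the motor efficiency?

ω = 2π × 866/60 = 90.69 rad/s; P_out = τω = 70.1 × 90.69 = 6357 W
P_in = V·I·cosφ = 240 × 47 × 0.726 = 8189 W
η = P_out / P_in = 6357 / 8189 = 0.776 = 77.6%

77.6 %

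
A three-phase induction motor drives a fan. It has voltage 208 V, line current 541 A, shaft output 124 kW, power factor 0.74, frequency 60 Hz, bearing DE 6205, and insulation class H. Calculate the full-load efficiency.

86.0 %

P_out = 124 kW = 124000 W
P_in = √3·V_L·I_L·cosφ = 1.732 × 208 × 541 × 0.74 = 144225 W
η = P_out / P_in = 124000 / 144225 = 0.860 = 86.0%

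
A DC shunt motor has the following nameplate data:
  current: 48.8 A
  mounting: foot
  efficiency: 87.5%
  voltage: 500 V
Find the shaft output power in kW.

21.4 kW

P_in = V·I = 500 × 48.8 = 24400 W
P_out = η·P_in = 0.875 × 24400 = 21350 W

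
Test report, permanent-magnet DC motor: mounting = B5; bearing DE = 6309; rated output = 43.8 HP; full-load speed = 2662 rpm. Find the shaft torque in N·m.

117 N·m

P_out = 43.8 × 746 = 32675 W
ω = 2π × 2662/60 = 278.8 rad/s
τ = P_out/ω = 32675/278.8 = 117 N·m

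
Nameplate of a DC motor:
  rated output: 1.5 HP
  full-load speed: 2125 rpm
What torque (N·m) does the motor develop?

5.03 N·m

P_out = 1.5 × 746 = 1119 W
ω = 2π × 2125/60 = 222.5 rad/s
τ = P_out/ω = 1119/222.5 = 5.03 N·m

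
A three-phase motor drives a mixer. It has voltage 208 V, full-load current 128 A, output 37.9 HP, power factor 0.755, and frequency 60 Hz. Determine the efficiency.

81.2 %

P_out = 37.9 × 746 = 28273 W
P_in = √3·V_L·I_L·cosφ = 1.732 × 208 × 128 × 0.755 = 34815 W
η = P_out / P_in = 28273 / 34815 = 0.812 = 81.2%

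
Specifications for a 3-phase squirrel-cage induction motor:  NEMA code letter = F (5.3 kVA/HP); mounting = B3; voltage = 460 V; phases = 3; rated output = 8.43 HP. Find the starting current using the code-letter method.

56.1 A

S_LR = 5.3 × 8.43 = 44.679 kVA
I_LR = S_LR/(√3·V_L) = 44679/(1.732×460) = 56.1 A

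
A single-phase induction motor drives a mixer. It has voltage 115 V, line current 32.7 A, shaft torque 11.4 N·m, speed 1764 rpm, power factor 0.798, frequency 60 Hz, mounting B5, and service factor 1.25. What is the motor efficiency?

ω = 2π × 1764/60 = 184.7 rad/s; P_out = τω = 11.4 × 184.7 = 2106 W
P_in = V·I·cosφ = 115 × 32.7 × 0.798 = 3001 W
η = P_out / P_in = 2106 / 3001 = 0.702 = 70.2%

70.2 %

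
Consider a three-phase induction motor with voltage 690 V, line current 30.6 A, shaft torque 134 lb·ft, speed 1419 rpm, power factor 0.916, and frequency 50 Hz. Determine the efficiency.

80.6 %

τ = 134 lb·ft × 1.356 = 181.7 N·m
ω = 2π × 1419/60 = 148.6 rad/s; P_out = τω = 181.7 × 148.6 = 27001 W
P_in = √3·V_L·I_L·cosφ = 1.732 × 690 × 30.6 × 0.916 = 33498 W
η = P_out / P_in = 27001 / 33498 = 0.806 = 80.6%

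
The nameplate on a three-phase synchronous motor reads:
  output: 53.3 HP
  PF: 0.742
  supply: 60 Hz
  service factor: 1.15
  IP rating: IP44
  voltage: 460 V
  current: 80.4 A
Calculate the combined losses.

P_in = √3·V·I·cosφ = 1.732×460×80.4×0.742 = 47530 W
P_out = 53.3×746 = 39762 W
Losses = P_in − P_out = 47530 − 39762 = 7768 W

7770 W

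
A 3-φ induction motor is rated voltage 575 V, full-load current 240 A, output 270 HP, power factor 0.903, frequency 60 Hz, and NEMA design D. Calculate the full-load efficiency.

93.3 %

P_out = 270 × 746 = 201420 W
P_in = √3·V_L·I_L·cosφ = 1.732 × 575 × 240 × 0.903 = 215831 W
η = P_out / P_in = 201420 / 215831 = 0.933 = 93.3%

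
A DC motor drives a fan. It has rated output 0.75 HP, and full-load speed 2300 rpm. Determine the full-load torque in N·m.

P_out = 0.75 × 746 = 560 W
ω = 2π × 2300/60 = 240.9 rad/s
τ = P_out/ω = 560/240.9 = 2.32 N·m

2.32 N·m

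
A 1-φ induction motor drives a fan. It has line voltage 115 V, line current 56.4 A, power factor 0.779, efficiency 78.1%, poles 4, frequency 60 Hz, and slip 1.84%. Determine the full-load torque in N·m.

P_in = V·I·cosφ = 115 × 56.4 × 0.779 = 5053 W
P_out = η·P_in = 0.781 × 5053 = 3946 W
n_s = 120×60/4 = 1800 rpm; n = 1800×(1−0.0184) = 1767 rpm
ω = 2π×1767/60 = 185 rad/s
τ = P_out/ω = 3946/185 = 21.3 N·m

21.3 N·m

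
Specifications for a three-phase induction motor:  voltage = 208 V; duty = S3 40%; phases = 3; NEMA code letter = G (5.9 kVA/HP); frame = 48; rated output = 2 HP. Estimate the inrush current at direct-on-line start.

S_LR = 5.9 × 2 = 11.8 kVA
I_LR = S_LR/(√3·V_L) = 11800/(1.732×208) = 32.8 A

32.8 A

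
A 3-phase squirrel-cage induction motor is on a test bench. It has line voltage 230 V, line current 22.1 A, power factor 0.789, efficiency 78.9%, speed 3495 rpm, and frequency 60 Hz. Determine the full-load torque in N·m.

P_in = √3·V·I·cosφ = 1.732 × 230 × 22.1 × 0.789 = 6946 W
P_out = η·P_in = 0.789 × 6946 = 5480 W
n = 3495 rpm
ω = 2π×3495/60 = 366 rad/s
τ = P_out/ω = 5480/366 = 15 N·m

15 N·m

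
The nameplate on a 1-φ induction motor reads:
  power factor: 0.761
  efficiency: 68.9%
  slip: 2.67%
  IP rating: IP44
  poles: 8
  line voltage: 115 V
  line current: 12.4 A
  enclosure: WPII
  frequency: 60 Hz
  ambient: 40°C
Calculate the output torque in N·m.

P_in = V·I·cosφ = 115 × 12.4 × 0.761 = 1085 W
P_out = η·P_in = 0.689 × 1085 = 748 W
n_s = 120×60/8 = 900 rpm; n = 900×(1−0.0267) = 876 rpm
ω = 2π×876/60 = 91.73 rad/s
τ = P_out/ω = 748/91.73 = 8.15 N·m

8.15 N·m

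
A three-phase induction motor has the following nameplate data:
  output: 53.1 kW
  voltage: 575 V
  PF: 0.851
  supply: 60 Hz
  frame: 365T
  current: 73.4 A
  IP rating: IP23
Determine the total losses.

P_in = √3·V·I·cosφ = 1.732×575×73.4×0.851 = 62207 W
P_out = 53100 W
Losses = P_in − P_out = 62207 − 53100 = 9107 W

9.11 kW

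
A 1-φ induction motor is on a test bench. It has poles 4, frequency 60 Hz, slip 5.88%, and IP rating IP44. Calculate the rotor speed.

n_s = 120f/p = 120×60/4 = 1800 rpm
n = n_s(1 − s) = 1800 × (1 − 0.0588) = 1694 rpm

1694 rpm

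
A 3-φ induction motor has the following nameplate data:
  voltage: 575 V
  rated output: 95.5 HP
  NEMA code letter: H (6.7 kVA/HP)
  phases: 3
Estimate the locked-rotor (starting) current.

642 A

S_LR = 6.7 × 95.5 = 639.85 kVA
I_LR = S_LR/(√3·V_L) = 639850/(1.732×575) = 642 A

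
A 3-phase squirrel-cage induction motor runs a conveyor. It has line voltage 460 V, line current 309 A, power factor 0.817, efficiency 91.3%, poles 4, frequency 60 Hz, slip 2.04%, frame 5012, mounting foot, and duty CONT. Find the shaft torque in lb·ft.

734 lb·ft

P_in = √3·V·I·cosφ = 1.732 × 460 × 309 × 0.817 = 201134 W
P_out = η·P_in = 0.913 × 201134 = 183635 W
n_s = 120×60/4 = 1800 rpm; n = 1800×(1−0.0204) = 1763 rpm
ω = 2π×1763/60 = 184.6 rad/s
τ = P_out/ω = 183635/184.6 = 994.8 N·m
In lb·ft: 994.8/1.356 = 734 lb·ft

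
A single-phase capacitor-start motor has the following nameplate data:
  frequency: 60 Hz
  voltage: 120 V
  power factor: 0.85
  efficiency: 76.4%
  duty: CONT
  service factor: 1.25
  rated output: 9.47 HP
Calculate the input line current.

90.7 A

P_out = 9.47 × 746 = 7065 W
P_in = P_out / η = 7065 / 0.764 = 9247 W
I = P_in / (V·cosφ) = 9247 / (120 × 0.85) = 90.7 A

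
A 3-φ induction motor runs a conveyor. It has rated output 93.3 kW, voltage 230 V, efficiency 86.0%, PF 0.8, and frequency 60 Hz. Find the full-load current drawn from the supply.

P_out = 93.3 kW = 93300 W
P_in = P_out / η = 93300 / 0.860 = 108488 W
I_L = P_in / (√3·V_L·cosφ) = 108488 / (1.732 × 230 × 0.8) = 340 A

340 A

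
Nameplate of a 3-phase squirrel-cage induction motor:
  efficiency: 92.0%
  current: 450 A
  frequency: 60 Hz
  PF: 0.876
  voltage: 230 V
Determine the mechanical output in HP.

P_in = √3·V·I·cosφ = 1.732 × 230 × 450 × 0.876 = 157034 W
P_out = η·P_in = 0.92 × 157034 = 144471 W
= 144471/746 = 194 HP

194 HP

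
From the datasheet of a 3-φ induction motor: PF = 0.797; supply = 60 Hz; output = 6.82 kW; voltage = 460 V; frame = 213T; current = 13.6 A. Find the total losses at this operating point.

1820 W

P_in = √3·V·I·cosφ = 1.732×460×13.6×0.797 = 8636 W
P_out = 6820 W
Losses = P_in − P_out = 8636 − 6820 = 1816 W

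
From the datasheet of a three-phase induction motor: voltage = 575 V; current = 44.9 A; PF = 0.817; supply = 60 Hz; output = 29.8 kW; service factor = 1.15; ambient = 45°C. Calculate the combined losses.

P_in = √3·V·I·cosφ = 1.732×575×44.9×0.817 = 36533 W
P_out = 29800 W
Losses = P_in − P_out = 36533 − 29800 = 6733 W

6730 W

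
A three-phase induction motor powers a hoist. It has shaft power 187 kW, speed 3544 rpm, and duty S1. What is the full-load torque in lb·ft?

ω = 2π × 3544/60 = 371.1 rad/s
τ = P/ω = 187000/371.1 = 503.9 N·m
In lb·ft: 503.9/1.356 = 372 lb·ft

372 lb·ft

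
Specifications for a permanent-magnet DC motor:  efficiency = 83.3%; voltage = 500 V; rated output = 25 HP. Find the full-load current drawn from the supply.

P_out = 25 × 746 = 18650 W
P_in = P_out / η = 18650 / 0.833 = 22389 W
I = P_in / V = 22389 / 500 = 44.8 A

44.8 A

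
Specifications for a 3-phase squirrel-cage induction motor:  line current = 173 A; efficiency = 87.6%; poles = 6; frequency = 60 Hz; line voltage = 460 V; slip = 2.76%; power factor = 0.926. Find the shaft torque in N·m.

915 N·m

P_in = √3·V·I·cosφ = 1.732 × 460 × 173 × 0.926 = 127633 W
P_out = η·P_in = 0.876 × 127633 = 111807 W
n_s = 120×60/6 = 1200 rpm; n = 1200×(1−0.0276) = 1167 rpm
ω = 2π×1167/60 = 122.2 rad/s
τ = P_out/ω = 111807/122.2 = 915 N·m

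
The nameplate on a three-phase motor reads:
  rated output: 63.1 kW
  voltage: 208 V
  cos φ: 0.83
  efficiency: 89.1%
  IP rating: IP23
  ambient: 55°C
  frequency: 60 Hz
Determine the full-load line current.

237 A

P_out = 63.1 kW = 63100 W
P_in = P_out / η = 63100 / 0.891 = 70819 W
I_L = P_in / (√3·V_L·cosφ) = 70819 / (1.732 × 208 × 0.83) = 237 A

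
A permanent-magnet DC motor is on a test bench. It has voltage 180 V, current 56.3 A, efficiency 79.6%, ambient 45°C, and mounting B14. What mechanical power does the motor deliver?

P_in = V·I = 180 × 56.3 = 10134 W
P_out = η·P_in = 0.796 × 10134 = 8067 W

8.07 kW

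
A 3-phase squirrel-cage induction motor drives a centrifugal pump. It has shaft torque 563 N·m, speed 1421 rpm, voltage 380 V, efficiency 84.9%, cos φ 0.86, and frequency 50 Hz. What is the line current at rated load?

ω = 2π×1421/60 = 148.8 rad/s; P_out = τω = 563 × 148.8 = 83774 W
P_in = P_out / η = 83774 / 0.849 = 98674 W
I_L = P_in / (√3·V_L·cosφ) = 98674 / (1.732 × 380 × 0.86) = 174 A

174 A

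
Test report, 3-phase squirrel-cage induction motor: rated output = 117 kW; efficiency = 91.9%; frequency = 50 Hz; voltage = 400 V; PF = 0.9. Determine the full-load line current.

204 A

P_out = 117 kW = 117000 W
P_in = P_out / η = 117000 / 0.919 = 127312 W
I_L = P_in / (√3·V_L·cosφ) = 127312 / (1.732 × 400 × 0.9) = 204 A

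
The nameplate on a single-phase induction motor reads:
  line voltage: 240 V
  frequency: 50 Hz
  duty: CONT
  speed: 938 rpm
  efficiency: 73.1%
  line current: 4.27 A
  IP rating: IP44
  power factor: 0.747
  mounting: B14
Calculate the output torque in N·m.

P_in = V·I·cosφ = 240 × 4.27 × 0.747 = 766 W
P_out = η·P_in = 0.731 × 766 = 560 W
n = 938 rpm
ω = 2π×938/60 = 98.23 rad/s
τ = P_out/ω = 560/98.23 = 5.7 N·m

5.7 N·m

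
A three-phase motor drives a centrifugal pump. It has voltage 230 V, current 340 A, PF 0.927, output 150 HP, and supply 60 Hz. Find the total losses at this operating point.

P_in = √3·V·I·cosφ = 1.732×230×340×0.927 = 125555 W
P_out = 150×746 = 111900 W
Losses = P_in − P_out = 125555 − 111900 = 13655 W

13.7 kW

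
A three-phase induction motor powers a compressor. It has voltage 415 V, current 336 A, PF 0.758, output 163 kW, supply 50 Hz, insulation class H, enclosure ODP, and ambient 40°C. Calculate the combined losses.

P_in = √3·V·I·cosφ = 1.732×415×336×0.758 = 183065 W
P_out = 163000 W
Losses = P_in − P_out = 183065 − 163000 = 20065 W

20.1 kW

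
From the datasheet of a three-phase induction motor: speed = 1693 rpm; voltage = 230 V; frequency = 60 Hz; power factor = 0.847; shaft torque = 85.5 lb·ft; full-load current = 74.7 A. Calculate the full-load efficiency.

81.5 %

τ = 85.5 lb·ft × 1.356 = 115.9 N·m
ω = 2π × 1693/60 = 177.3 rad/s; P_out = τω = 115.9 × 177.3 = 20549 W
P_in = √3·V_L·I_L·cosφ = 1.732 × 230 × 74.7 × 0.847 = 25205 W
η = P_out / P_in = 20549 / 25205 = 0.815 = 81.5%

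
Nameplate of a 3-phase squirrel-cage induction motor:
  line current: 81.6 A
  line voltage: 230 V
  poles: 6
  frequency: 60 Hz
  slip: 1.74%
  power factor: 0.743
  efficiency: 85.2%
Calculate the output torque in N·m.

P_in = √3·V·I·cosφ = 1.732 × 230 × 81.6 × 0.743 = 24152 W
P_out = η·P_in = 0.852 × 24152 = 20578 W
n_s = 120×60/6 = 1200 rpm; n = 1200×(1−0.0174) = 1179 rpm
ω = 2π×1179/60 = 123.5 rad/s
τ = P_out/ω = 20578/123.5 = 167 N·m

167 N·m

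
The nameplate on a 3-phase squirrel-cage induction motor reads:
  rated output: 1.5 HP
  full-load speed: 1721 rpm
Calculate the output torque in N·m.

P_out = 1.5 × 746 = 1119 W
ω = 2π × 1721/60 = 180.2 rad/s
τ = P_out/ω = 1119/180.2 = 6.21 N·m

6.21 N·m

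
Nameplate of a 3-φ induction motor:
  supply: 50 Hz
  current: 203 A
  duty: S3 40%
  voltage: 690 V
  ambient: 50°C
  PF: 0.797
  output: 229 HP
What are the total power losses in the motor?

22500 W

P_in = √3·V·I·cosφ = 1.732×690×203×0.797 = 193353 W
P_out = 229×746 = 170834 W
Losses = P_in − P_out = 193353 − 170834 = 22519 W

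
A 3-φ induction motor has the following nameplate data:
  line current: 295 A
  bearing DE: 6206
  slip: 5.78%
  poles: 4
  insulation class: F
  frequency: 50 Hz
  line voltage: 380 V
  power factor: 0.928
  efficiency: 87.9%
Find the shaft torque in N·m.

1070 N·m

P_in = √3·V·I·cosφ = 1.732 × 380 × 295 × 0.928 = 180178 W
P_out = η·P_in = 0.879 × 180178 = 158376 W
n_s = 120×50/4 = 1500 rpm; n = 1500×(1−0.0578) = 1413 rpm
ω = 2π×1413/60 = 148 rad/s
τ = P_out/ω = 158376/148 = 1070 N·m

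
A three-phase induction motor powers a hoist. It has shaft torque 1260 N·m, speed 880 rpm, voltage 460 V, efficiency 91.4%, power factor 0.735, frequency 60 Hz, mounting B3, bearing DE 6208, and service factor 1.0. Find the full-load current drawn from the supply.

217 A

ω = 2π×880/60 = 92.15 rad/s; P_out = τω = 1260 × 92.15 = 116109 W
P_in = P_out / η = 116109 / 0.914 = 127034 W
I_L = P_in / (√3·V_L·cosφ) = 127034 / (1.732 × 460 × 0.735) = 217 A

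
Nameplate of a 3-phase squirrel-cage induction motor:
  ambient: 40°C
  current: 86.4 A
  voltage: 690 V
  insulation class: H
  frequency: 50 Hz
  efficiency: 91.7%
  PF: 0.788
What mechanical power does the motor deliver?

74.6 kW

P_in = √3·V·I·cosφ = 1.732 × 690 × 86.4 × 0.788 = 81365 W
P_out = η·P_in = 0.917 × 81365 = 74612 W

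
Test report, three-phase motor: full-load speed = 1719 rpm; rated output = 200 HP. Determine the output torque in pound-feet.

P_out = 200 × 746 = 149200 W
ω = 2π × 1719/60 = 180 rad/s
τ = P_out/ω = 149200/180 = 828.9 N·m
In lb·ft: 828.9/1.356 = 611 lb·ft

611 lb·ft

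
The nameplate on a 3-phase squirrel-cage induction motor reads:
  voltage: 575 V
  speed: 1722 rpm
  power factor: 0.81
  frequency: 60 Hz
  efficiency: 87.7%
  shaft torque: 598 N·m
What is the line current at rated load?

ω = 2π×1722/60 = 180.3 rad/s; P_out = τω = 598 × 180.3 = 107819 W
P_in = P_out / η = 107819 / 0.877 = 122941 W
I_L = P_in / (√3·V_L·cosφ) = 122941 / (1.732 × 575 × 0.81) = 152 A

152 A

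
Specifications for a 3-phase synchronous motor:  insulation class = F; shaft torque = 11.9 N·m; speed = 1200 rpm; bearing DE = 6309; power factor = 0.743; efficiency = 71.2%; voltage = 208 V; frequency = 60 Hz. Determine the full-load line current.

7.85 A

ω = 2π×1200/60 = 125.7 rad/s; P_out = τω = 11.9 × 125.7 = 1496 W
P_in = P_out / η = 1496 / 0.712 = 2101 W
I_L = P_in / (√3·V_L·cosφ) = 2101 / (1.732 × 208 × 0.743) = 7.85 A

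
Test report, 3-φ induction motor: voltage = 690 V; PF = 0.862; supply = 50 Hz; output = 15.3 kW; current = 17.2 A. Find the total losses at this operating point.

2.42 kW

P_in = √3·V·I·cosφ = 1.732×690×17.2×0.862 = 17719 W
P_out = 15300 W
Losses = P_in − P_out = 17719 − 15300 = 2419 W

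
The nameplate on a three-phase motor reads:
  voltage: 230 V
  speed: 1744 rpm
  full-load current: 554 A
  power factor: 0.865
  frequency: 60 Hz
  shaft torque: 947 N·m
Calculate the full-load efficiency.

ω = 2π × 1744/60 = 182.6 rad/s; P_out = τω = 947 × 182.6 = 172922 W
P_in = √3·V_L·I_L·cosφ = 1.732 × 230 × 554 × 0.865 = 190898 W
η = P_out / P_in = 172922 / 190898 = 0.906 = 90.6%

90.6 %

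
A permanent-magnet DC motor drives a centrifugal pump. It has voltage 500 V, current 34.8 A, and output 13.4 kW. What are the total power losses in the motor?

P_in = V·I = 500×34.8 = 17400 W
P_out = 13400 W
Losses = P_in − P_out = 17400 − 13400 = 4000 W

4 kW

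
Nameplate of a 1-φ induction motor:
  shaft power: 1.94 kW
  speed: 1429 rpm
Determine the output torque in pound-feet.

ω = 2π × 1429/60 = 149.6 rad/s
τ = P/ω = 1940/149.6 = 12.97 N·m
In lb·ft: 12.97/1.356 = 9.56 lb·ft

9.56 lb·ft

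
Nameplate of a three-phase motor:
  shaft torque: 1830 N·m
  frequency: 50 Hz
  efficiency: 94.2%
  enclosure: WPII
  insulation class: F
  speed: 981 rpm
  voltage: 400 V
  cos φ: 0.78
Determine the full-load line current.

369 A

ω = 2π×981/60 = 102.7 rad/s; P_out = τω = 1830 × 102.7 = 187941 W
P_in = P_out / η = 187941 / 0.942 = 199513 W
I_L = P_in / (√3·V_L·cosφ) = 199513 / (1.732 × 400 × 0.78) = 369 A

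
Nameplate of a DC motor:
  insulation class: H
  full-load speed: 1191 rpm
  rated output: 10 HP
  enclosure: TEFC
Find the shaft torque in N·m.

P_out = 10 × 746 = 7460 W
ω = 2π × 1191/60 = 124.7 rad/s
τ = P_out/ω = 7460/124.7 = 59.8 N·m

59.8 N·m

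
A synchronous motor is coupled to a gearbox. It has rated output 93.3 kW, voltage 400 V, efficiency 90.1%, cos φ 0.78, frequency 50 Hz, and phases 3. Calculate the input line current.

192 A

P_out = 93.3 kW = 93300 W
P_in = P_out / η = 93300 / 0.901 = 103552 W
I_L = P_in / (√3·V_L·cosφ) = 103552 / (1.732 × 400 × 0.78) = 192 A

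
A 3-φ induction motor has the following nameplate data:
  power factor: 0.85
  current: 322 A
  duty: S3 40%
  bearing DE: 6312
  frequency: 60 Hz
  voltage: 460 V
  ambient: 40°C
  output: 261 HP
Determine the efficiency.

89.3 %

P_out = 261 × 746 = 194706 W
P_in = √3·V_L·I_L·cosφ = 1.732 × 460 × 322 × 0.85 = 218062 W
η = P_out / P_in = 194706 / 218062 = 0.893 = 89.3%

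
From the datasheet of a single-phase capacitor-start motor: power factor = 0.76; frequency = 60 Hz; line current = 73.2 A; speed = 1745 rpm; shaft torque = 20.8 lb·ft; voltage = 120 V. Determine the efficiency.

77.2 %

τ = 20.8 lb·ft × 1.356 = 28.2 N·m
ω = 2π × 1745/60 = 182.7 rad/s; P_out = τω = 28.2 × 182.7 = 5152 W
P_in = V·I·cosφ = 120 × 73.2 × 0.76 = 6676 W
η = P_out / P_in = 5152 / 6676 = 0.772 = 77.2%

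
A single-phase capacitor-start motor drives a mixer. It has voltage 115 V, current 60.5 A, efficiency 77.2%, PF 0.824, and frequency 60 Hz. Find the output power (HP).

5.93 HP

P_in = V·I·cosφ = 115 × 60.5 × 0.824 = 5733 W
P_out = η·P_in = 0.772 × 5733 = 4426 W
= 4426/746 = 5.93 HP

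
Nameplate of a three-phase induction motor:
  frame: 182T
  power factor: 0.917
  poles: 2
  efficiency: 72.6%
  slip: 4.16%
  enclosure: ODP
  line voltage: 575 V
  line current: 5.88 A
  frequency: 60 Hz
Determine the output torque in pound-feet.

7.96 lb·ft

P_in = √3·V·I·cosφ = 1.732 × 575 × 5.88 × 0.917 = 5370 W
P_out = η·P_in = 0.726 × 5370 = 3899 W
n_s = 120×60/2 = 3600 rpm; n = 3600×(1−0.0416) = 3450 rpm
ω = 2π×3450/60 = 361.3 rad/s
τ = P_out/ω = 3899/361.3 = 10.79 N·m
In lb·ft: 10.79/1.356 = 7.96 lb·ft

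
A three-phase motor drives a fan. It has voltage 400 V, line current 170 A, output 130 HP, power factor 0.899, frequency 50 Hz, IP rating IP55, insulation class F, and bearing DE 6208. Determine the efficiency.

91.6 %

P_out = 130 × 746 = 96980 W
P_in = √3·V_L·I_L·cosφ = 1.732 × 400 × 170 × 0.899 = 105881 W
η = P_out / P_in = 96980 / 105881 = 0.916 = 91.6%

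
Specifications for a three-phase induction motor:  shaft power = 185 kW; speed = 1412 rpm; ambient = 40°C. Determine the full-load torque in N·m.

1250 N·m

ω = 2π × 1412/60 = 147.9 rad/s
τ = P/ω = 185000/147.9 = 1250 N·m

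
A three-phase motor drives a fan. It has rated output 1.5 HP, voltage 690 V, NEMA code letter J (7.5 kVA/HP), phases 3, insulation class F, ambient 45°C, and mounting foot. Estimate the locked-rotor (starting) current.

S_LR = 7.5 × 1.5 = 11.25 kVA
I_LR = S_LR/(√3·V_L) = 11250/(1.732×690) = 9.41 A

9.41 A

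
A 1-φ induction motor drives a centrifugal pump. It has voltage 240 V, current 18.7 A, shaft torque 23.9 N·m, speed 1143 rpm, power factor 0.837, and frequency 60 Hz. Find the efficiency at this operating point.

76.2 %

ω = 2π × 1143/60 = 119.7 rad/s; P_out = τω = 23.9 × 119.7 = 2861 W
P_in = V·I·cosφ = 240 × 18.7 × 0.837 = 3756 W
η = P_out / P_in = 2861 / 3756 = 0.762 = 76.2%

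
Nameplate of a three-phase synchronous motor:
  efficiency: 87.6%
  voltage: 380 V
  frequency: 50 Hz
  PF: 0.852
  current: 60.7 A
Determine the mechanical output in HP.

P_in = √3·V·I·cosφ = 1.732 × 380 × 60.7 × 0.852 = 34038 W
P_out = η·P_in = 0.876 × 34038 = 29817 W
= 29817/746 = 40 HP

40 HP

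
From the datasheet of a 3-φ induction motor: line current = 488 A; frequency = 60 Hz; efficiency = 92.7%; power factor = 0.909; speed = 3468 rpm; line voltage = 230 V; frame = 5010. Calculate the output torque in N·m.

P_in = √3·V·I·cosφ = 1.732 × 230 × 488 × 0.909 = 176709 W
P_out = η·P_in = 0.927 × 176709 = 163809 W
n = 3468 rpm
ω = 2π×3468/60 = 363.2 rad/s
τ = P_out/ω = 163809/363.2 = 451 N·m

451 N·m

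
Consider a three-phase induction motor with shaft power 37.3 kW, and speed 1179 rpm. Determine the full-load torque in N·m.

ω = 2π × 1179/60 = 123.5 rad/s
τ = P/ω = 37300/123.5 = 302 N·m

302 N·m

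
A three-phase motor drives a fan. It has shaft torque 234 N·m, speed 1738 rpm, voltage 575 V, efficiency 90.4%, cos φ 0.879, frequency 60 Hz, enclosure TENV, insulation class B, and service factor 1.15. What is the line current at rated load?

53.8 A

ω = 2π×1738/60 = 182 rad/s; P_out = τω = 234 × 182 = 42588 W
P_in = P_out / η = 42588 / 0.904 = 47111 W
I_L = P_in / (√3·V_L·cosφ) = 47111 / (1.732 × 575 × 0.879) = 53.8 A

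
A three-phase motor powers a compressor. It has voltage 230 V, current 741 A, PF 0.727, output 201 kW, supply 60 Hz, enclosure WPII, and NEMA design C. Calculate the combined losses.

13.6 kW

P_in = √3·V·I·cosφ = 1.732×230×741×0.727 = 214599 W
P_out = 201000 W
Losses = P_in − P_out = 214599 − 201000 = 13599 W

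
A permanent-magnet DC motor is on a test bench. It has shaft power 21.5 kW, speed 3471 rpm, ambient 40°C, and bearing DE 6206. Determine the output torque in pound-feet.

ω = 2π × 3471/60 = 363.5 rad/s
τ = P/ω = 21500/363.5 = 59.15 N·m
In lb·ft: 59.15/1.356 = 43.6 lb·ft

43.6 lb·ft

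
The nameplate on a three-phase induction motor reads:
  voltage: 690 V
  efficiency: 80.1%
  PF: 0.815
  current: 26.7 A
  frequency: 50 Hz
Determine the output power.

P_in = √3·V·I·cosφ = 1.732 × 690 × 26.7 × 0.815 = 26006 W
P_out = η·P_in = 0.801 × 26006 = 20831 W

20.8 kW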